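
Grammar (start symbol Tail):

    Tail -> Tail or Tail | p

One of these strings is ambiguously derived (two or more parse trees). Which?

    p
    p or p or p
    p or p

p: 1 tree
p or p or p: 2 trees
p or p: 1 tree

p or p or p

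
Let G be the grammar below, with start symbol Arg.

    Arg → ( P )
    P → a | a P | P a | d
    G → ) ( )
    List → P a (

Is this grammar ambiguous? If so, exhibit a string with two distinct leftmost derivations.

Ambiguous

Witness: ( a a )

Derivation 1: Arg ⇒ ( P ) ⇒ ( a P ) ⇒ ( a a )
Derivation 2: Arg ⇒ ( P ) ⇒ ( P a ) ⇒ ( a a )

Two distinct leftmost derivations for the same string.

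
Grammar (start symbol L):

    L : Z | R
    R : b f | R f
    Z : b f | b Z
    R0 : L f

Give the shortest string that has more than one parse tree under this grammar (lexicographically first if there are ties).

b f

length 2: b f has 2 parse trees

Two derivations of b f:
  L ⇒ Z ⇒ b f
  L ⇒ R ⇒ b f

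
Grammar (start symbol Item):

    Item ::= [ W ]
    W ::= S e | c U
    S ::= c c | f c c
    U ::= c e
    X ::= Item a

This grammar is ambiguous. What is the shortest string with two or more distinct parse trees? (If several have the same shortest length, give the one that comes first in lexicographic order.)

length 5: [ c c e ] has 2 parse trees

Two derivations of [ c c e ]:
  Item ⇒ [ W ] ⇒ [ S e ] ⇒ [ c c e ]
  Item ⇒ [ W ] ⇒ [ c U ] ⇒ [ c c e ]

[ c c e ]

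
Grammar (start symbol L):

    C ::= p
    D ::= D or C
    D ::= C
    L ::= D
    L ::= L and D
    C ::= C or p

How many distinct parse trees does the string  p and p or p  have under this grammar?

2

Parse trees for p and p or p:
  [L [L [D [C p]]] and [D [D [C p]] or [C p]]]
  [L [L [D [C p]]] and [D [C [C p] or p]]]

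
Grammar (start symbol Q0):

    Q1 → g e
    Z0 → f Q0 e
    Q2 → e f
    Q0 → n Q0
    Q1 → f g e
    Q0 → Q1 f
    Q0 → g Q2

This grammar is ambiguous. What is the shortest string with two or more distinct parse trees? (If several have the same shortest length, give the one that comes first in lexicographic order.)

g e f

length 3: g e f has 2 parse trees

Two derivations of g e f:
  Q0 ⇒ Q1 f ⇒ g e f
  Q0 ⇒ g Q2 ⇒ g e f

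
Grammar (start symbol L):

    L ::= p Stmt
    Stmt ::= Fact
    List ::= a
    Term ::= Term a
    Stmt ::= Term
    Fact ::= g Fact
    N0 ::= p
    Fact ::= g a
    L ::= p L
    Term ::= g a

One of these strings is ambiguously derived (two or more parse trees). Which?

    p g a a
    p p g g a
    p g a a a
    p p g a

p p g a

p g a a: 1 tree
p p g g a: 1 tree
p g a a a: 1 tree
p p g a: 2 trees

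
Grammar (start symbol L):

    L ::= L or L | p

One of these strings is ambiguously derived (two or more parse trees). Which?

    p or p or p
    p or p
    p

p or p or p: 2 trees
p or p: 1 tree
p: 1 tree

p or p or p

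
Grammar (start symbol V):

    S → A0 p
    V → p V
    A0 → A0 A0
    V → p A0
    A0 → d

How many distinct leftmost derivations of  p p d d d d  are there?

Parse trees for p p d d d d:
  [V p [V p [A0 [A0 d] [A0 [A0 d] [A0 [A0 d] [A0 d]]]]]]
  [V p [V p [A0 [A0 d] [A0 [A0 [A0 d] [A0 d]] [A0 d]]]]]
  [V p [V p [A0 [A0 [A0 d] [A0 d]] [A0 [A0 d] [A0 d]]]]]
  [V p [V p [A0 [A0 [A0 d] [A0 [A0 d] [A0 d]]] [A0 d]]]]
  [V p [V p [A0 [A0 [A0 [A0 d] [A0 d]] [A0 d]] [A0 d]]]]

5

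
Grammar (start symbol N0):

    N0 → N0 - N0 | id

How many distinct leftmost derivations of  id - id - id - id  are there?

5

Parse trees for id - id - id - id:
  [N0 [N0 id] - [N0 [N0 id] - [N0 [N0 id] - [N0 id]]]]
  [N0 [N0 id] - [N0 [N0 [N0 id] - [N0 id]] - [N0 id]]]
  [N0 [N0 [N0 id] - [N0 id]] - [N0 [N0 id] - [N0 id]]]
  [N0 [N0 [N0 id] - [N0 [N0 id] - [N0 id]]] - [N0 id]]
  [N0 [N0 [N0 [N0 id] - [N0 id]] - [N0 id]] - [N0 id]]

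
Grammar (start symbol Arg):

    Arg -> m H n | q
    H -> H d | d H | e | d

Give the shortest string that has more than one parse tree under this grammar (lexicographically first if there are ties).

length 1: no string has ≥2 trees
length 3: no string has ≥2 trees
length 4: m d d n has 2 parse trees

Two derivations of m d d n:
  Arg ⇒ m H n ⇒ m H d n ⇒ m d d n
  Arg ⇒ m H n ⇒ m d H n ⇒ m d d n

m d d n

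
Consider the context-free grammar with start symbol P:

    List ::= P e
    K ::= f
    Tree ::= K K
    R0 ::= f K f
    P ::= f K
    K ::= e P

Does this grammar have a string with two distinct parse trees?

Only P, K are reachable from P; ignoring the rest: Each reachable nonterminal has at most one production per leading terminal, and all productions are right-linear; the derivation is determined token-by-token.

Unambiguous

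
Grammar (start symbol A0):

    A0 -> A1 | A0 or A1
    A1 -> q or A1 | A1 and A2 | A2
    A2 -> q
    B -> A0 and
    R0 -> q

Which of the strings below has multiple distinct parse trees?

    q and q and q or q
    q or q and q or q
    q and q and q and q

q or q and q or q

q and q and q or q: 1 tree
q or q and q or q: 3 trees
q and q and q and q: 1 tree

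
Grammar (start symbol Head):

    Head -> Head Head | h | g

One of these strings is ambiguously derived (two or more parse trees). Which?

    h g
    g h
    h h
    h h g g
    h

h g: 1 tree
g h: 1 tree
h h: 1 tree
h h g g: 5 trees
h: 1 tree

h h g g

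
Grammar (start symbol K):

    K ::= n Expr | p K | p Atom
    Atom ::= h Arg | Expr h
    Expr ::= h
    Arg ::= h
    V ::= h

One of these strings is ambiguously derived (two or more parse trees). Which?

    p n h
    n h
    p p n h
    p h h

p h h

p n h: 1 tree
n h: 1 tree
p p n h: 1 tree
p h h: 2 trees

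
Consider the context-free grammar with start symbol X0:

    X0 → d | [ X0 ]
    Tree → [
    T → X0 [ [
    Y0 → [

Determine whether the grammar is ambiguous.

(Tree, T, Y0 are unreachable from X0, so their rules don't affect L(X0).) Each string is a nest of matched brackets around a single atom. An opening bracket forces the recursive rule; an atom forces the base rule.

Unambiguous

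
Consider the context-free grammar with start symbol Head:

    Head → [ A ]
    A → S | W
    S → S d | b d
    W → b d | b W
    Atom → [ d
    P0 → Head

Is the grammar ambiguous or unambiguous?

Ambiguous

Witness: [ b d ]

Derivation 1: Head ⇒ [ A ] ⇒ [ S ] ⇒ [ b d ]
Derivation 2: Head ⇒ [ A ] ⇒ [ W ] ⇒ [ b d ]

Two distinct leftmost derivations for the same string.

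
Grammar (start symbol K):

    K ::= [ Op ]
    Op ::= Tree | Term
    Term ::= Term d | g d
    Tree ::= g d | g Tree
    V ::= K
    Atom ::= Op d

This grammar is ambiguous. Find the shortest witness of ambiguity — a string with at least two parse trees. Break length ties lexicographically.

[ g d ]

length 4: [ g d ] has 2 parse trees

Two derivations of [ g d ]:
  K ⇒ [ Op ] ⇒ [ Tree ] ⇒ [ g d ]
  K ⇒ [ Op ] ⇒ [ Term ] ⇒ [ g d ]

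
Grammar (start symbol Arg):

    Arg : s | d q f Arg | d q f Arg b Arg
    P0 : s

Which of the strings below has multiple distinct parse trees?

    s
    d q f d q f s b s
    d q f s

s: 1 tree
d q f d q f s b s: 2 trees
d q f s: 1 tree

d q f d q f s b s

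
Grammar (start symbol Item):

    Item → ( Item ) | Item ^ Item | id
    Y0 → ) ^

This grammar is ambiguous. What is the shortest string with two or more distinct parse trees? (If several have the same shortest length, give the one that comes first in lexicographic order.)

length 1: no string has ≥2 trees
length 3: no string has ≥2 trees
length 5: id ^ id ^ id has 2 parse trees

Two derivations of id ^ id ^ id:
  Item ⇒ Item ^ Item ⇒ Item ^ Item ^ Item ⇒ id ^ Item ^ Item ⇒ id ^ id ^ Item ⇒ id ^ id ^ id
  Item ⇒ Item ^ Item ⇒ id ^ Item ⇒ id ^ Item ^ Item ⇒ id ^ id ^ Item ⇒ id ^ id ^ id

id ^ id ^ id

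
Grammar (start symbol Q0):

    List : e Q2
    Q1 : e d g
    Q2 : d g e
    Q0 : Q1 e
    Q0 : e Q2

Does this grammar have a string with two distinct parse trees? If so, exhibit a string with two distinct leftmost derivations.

Witness: e d g e

Derivation 1: Q0 ⇒ Q1 e ⇒ e d g e
Derivation 2: Q0 ⇒ e Q2 ⇒ e d g e

Two distinct leftmost derivations for the same string.

Ambiguous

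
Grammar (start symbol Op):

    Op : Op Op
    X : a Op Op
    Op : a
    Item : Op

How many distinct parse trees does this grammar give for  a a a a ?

Parse trees for a a a a:
  [Op [Op a] [Op [Op a] [Op [Op a] [Op a]]]]
  [Op [Op a] [Op [Op [Op a] [Op a]] [Op a]]]
  [Op [Op [Op a] [Op a]] [Op [Op a] [Op a]]]
  [Op [Op [Op a] [Op [Op a] [Op a]]] [Op a]]
  [Op [Op [Op [Op a] [Op a]] [Op a]] [Op a]]

5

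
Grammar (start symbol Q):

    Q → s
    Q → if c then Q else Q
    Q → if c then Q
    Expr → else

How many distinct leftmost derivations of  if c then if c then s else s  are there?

2

Parse trees for if c then if c then s else s:
  [Q if c then [Q if c then [Q s]] else [Q s]]
  [Q if c then [Q if c then [Q s] else [Q s]]]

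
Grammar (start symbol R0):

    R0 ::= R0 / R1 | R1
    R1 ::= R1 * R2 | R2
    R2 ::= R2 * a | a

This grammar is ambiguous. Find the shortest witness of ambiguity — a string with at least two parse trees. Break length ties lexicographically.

a * a

length 1: no string has ≥2 trees
length 3: a * a has 2 parse trees

Two derivations of a * a:
  R0 ⇒ R1 ⇒ R1 * R2 ⇒ R2 * R2 ⇒ a * R2 ⇒ a * a
  R0 ⇒ R1 ⇒ R2 ⇒ R2 * a ⇒ a * a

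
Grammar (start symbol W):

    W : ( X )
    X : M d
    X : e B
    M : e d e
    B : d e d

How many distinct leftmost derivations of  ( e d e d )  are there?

2

Parse trees for ( e d e d ):
  [W ( [X [M e d e] d] )]
  [W ( [X e [B d e d]] )]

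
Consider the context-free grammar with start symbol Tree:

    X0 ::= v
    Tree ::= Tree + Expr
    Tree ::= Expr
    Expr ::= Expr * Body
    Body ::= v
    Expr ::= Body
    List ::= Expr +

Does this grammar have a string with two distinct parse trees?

Unambiguous

Only Tree, Expr, Body are reachable from Tree; ignoring the rest: Tree → Tree + Expr | Expr  ;  Expr → Expr * Body | Body  — a left-associative chain with Body at the bottom. Each string factors uniquely by precedence.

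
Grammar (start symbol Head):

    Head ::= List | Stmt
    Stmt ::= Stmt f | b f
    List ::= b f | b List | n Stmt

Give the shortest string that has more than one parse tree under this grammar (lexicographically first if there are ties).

length 2: b f has 2 parse trees

Two derivations of b f:
  Head ⇒ List ⇒ b f
  Head ⇒ Stmt ⇒ b f

b f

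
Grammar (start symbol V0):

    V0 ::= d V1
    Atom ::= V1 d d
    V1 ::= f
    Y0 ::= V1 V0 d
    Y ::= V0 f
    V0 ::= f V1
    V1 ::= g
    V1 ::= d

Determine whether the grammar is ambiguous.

Unambiguous

Only V0, V1 are reachable from V0; ignoring the rest: Each reachable nonterminal has at most one production per leading terminal, and all productions are right-linear; the derivation is determined token-by-token.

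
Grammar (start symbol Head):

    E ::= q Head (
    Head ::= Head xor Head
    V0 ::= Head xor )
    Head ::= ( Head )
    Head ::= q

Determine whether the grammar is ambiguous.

Witness: q xor q xor q

Derivation 1: Head ⇒ Head xor Head ⇒ Head xor Head xor Head ⇒ q xor Head xor Head ⇒ q xor q xor Head ⇒ q xor q xor q
Derivation 2: Head ⇒ Head xor Head ⇒ q xor Head ⇒ q xor Head xor Head ⇒ q xor q xor Head ⇒ q xor q xor q

Two distinct leftmost derivations for the same string.

Ambiguous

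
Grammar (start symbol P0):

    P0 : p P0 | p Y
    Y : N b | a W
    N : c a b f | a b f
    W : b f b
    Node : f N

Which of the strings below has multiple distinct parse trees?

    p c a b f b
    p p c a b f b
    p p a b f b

p c a b f b: 1 tree
p p c a b f b: 1 tree
p p a b f b: 2 trees

p p a b f b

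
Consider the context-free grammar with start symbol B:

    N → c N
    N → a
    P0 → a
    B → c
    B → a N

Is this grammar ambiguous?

Unambiguous

Only B, N are reachable from B; ignoring the rest: The reachable rules are right-linear with at most one rule per (nonterminal, next-terminal) pair. Each input token forces the next rule, so parsing is deterministic.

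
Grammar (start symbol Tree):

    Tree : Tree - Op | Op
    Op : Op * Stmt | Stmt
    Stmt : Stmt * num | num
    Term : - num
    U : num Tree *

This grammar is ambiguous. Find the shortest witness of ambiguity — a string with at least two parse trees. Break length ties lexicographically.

num * num

length 1: no string has ≥2 trees
length 3: num * num has 2 parse trees

Two derivations of num * num:
  Tree ⇒ Op ⇒ Op * Stmt ⇒ Stmt * Stmt ⇒ num * Stmt ⇒ num * num
  Tree ⇒ Op ⇒ Stmt ⇒ Stmt * num ⇒ num * num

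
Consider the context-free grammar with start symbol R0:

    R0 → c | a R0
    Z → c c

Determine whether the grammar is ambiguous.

Unambiguous

(Z is unreachable from R0, so its rules don't affect L(R0).) Each reachable nonterminal has at most one production per leading terminal, and all productions are right-linear; the derivation is determined token-by-token.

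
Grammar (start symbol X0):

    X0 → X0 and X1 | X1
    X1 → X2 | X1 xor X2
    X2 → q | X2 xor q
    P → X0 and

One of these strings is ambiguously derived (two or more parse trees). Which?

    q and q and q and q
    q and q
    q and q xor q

q and q and q and q: 1 tree
q and q: 1 tree
q and q xor q: 2 trees

q and q xor q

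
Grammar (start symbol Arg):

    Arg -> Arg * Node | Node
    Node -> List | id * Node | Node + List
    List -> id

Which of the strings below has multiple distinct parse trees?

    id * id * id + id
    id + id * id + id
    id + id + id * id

id * id * id + id

id * id * id + id: 7 trees
id + id * id + id: 1 tree
id + id + id * id: 1 tree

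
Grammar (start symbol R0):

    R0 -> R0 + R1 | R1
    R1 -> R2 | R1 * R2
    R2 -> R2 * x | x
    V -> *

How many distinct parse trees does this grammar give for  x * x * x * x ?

Parse trees for x * x * x * x:
  [R0 [R1 [R2 [R2 [R2 [R2 x] * x] * x] * x]]]
  [R0 [R1 [R1 [R2 x]] * [R2 [R2 [R2 x] * x] * x]]]
  [R0 [R1 [R1 [R2 [R2 x] * x]] * [R2 [R2 x] * x]]]
  [R0 [R1 [R1 [R1 [R2 x]] * [R2 x]] * [R2 [R2 x] * x]]]
  [R0 [R1 [R1 [R2 [R2 [R2 x] * x] * x]] * [R2 x]]]
  [R0 [R1 [R1 [R1 [R2 x]] * [R2 [R2 x] * x]] * [R2 x]]]
  [R0 [R1 [R1 [R1 [R2 [R2 x] * x]] * [R2 x]] * [R2 x]]]
  [R0 [R1 [R1 [R1 [R1 [R2 x]] * [R2 x]] * [R2 x]] * [R2 x]]]

8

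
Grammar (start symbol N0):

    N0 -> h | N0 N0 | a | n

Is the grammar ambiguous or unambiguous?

Witness: a a a

Derivation 1: N0 ⇒ N0 N0 ⇒ N0 N0 N0 ⇒ a N0 N0 ⇒ a a N0 ⇒ a a a
Derivation 2: N0 ⇒ N0 N0 ⇒ a N0 ⇒ a N0 N0 ⇒ a a N0 ⇒ a a a

Two distinct leftmost derivations for the same string.

Ambiguous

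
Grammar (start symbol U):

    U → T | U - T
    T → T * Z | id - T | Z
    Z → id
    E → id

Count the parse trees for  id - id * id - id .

Parse trees for id - id * id - id:
  [U [U [T [T id - [T [Z id]]] * [Z id]]] - [T [Z id]]]
  [U [U [T id - [T [T [Z id]] * [Z id]]]] - [T [Z id]]]
  [U [U [U [T [Z id]]] - [T [T [Z id]] * [Z id]]] - [T [Z id]]]

3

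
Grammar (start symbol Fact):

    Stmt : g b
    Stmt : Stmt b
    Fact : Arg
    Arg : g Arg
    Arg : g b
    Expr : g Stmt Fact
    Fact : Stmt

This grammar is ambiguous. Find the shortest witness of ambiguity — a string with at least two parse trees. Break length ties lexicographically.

g b

length 2: g b has 2 parse trees

Two derivations of g b:
  Fact ⇒ Arg ⇒ g b
  Fact ⇒ Stmt ⇒ g b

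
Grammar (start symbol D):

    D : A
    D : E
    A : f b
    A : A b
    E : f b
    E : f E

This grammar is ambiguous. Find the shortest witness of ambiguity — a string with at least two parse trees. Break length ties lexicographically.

length 2: f b has 2 parse trees

Two derivations of f b:
  D ⇒ A ⇒ f b
  D ⇒ E ⇒ f b

f b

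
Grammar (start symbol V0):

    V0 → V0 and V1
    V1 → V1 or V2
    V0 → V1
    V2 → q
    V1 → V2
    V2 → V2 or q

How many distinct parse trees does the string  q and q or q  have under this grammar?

2

Parse trees for q and q or q:
  [V0 [V0 [V1 [V2 q]]] and [V1 [V1 [V2 q]] or [V2 q]]]
  [V0 [V0 [V1 [V2 q]]] and [V1 [V2 [V2 q] or q]]]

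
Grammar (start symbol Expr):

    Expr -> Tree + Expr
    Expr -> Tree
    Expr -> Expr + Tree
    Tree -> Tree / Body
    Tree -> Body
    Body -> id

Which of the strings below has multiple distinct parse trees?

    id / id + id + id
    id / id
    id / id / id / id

id / id + id + id: 4 trees
id / id: 1 tree
id / id / id / id: 1 tree

id / id + id + id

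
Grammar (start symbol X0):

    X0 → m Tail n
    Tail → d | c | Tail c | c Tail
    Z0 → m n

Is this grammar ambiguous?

Ambiguous

Witness: m c c n

Derivation 1: X0 ⇒ m Tail n ⇒ m Tail c n ⇒ m c c n
Derivation 2: X0 ⇒ m Tail n ⇒ m c Tail n ⇒ m c c n

Two distinct leftmost derivations for the same string.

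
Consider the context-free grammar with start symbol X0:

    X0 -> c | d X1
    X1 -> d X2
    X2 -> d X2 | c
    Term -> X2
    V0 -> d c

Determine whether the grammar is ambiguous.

Unambiguous

Only X0, X1, X2 are reachable from X0; ignoring the rest: The reachable rules are right-linear with at most one rule per (nonterminal, next-terminal) pair. Each input token forces the next rule, so parsing is deterministic.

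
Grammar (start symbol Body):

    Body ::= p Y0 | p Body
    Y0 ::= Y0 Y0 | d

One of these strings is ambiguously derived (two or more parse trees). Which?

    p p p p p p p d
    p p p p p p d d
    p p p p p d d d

p p p p p d d d

p p p p p p p d: 1 tree
p p p p p p d d: 1 tree
p p p p p d d d: 2 trees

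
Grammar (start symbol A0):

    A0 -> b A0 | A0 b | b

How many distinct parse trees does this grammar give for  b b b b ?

8

Parse trees for b b b b:
  [A0 b [A0 b [A0 b [A0 b]]]]
  [A0 b [A0 b [A0 [A0 b] b]]]
  [A0 b [A0 [A0 b [A0 b]] b]]
  [A0 b [A0 [A0 [A0 b] b] b]]
  [A0 [A0 b [A0 b [A0 b]]] b]
  [A0 [A0 b [A0 [A0 b] b]] b]
  [A0 [A0 [A0 b [A0 b]] b] b]
  [A0 [A0 [A0 [A0 b] b] b] b]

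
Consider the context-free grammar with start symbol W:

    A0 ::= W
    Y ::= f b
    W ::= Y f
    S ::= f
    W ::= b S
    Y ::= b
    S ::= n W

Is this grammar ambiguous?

Ambiguous

Witness: b f

Derivation 1: W ⇒ Y f ⇒ b f
Derivation 2: W ⇒ b S ⇒ b f

Two distinct leftmost derivations for the same string.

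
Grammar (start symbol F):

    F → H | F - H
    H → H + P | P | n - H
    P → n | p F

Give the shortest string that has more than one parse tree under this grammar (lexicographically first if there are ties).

n - n

length 1: no string has ≥2 trees
length 2: no string has ≥2 trees
length 3: n - n has 2 parse trees

Two derivations of n - n:
  F ⇒ H ⇒ n - H ⇒ n - P ⇒ n - n
  F ⇒ F - H ⇒ H - H ⇒ P - H ⇒ n - H ⇒ n - P ⇒ n - n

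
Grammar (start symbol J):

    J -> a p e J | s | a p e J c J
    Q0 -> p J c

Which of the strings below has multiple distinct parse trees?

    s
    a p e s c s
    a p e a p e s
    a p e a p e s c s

s: 1 tree
a p e s c s: 1 tree
a p e a p e s: 1 tree
a p e a p e s c s: 2 trees

a p e a p e s c s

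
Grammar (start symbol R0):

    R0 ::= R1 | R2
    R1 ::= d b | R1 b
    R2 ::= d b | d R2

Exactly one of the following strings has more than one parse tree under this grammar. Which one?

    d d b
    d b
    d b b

d b

d d b: 1 tree
d b: 2 trees
d b b: 1 tree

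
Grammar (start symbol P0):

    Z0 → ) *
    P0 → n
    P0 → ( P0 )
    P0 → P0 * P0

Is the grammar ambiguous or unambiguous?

Witness: n * n * n

Derivation 1: P0 ⇒ P0 * P0 ⇒ n * P0 ⇒ n * P0 * P0 ⇒ n * n * P0 ⇒ n * n * n
Derivation 2: P0 ⇒ P0 * P0 ⇒ P0 * P0 * P0 ⇒ n * P0 * P0 ⇒ n * n * P0 ⇒ n * n * n

Two distinct leftmost derivations for the same string.

Ambiguous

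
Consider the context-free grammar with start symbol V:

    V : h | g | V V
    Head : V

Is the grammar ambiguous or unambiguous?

Witness: g g g

Derivation 1: V ⇒ V V ⇒ g V ⇒ g V V ⇒ g g V ⇒ g g g
Derivation 2: V ⇒ V V ⇒ V V V ⇒ g V V ⇒ g g V ⇒ g g g

Two distinct leftmost derivations for the same string.

Ambiguous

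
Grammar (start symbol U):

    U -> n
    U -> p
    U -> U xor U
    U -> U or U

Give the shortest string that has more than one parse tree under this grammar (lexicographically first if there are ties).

length 1: no string has ≥2 trees
length 3: no string has ≥2 trees
length 5: n or n or n has 2 parse trees

Two derivations of n or n or n:
  U ⇒ U or U ⇒ n or U ⇒ n or U or U ⇒ n or n or U ⇒ n or n or n
  U ⇒ U or U ⇒ U or U or U ⇒ n or U or U ⇒ n or n or U ⇒ n or n or n

n or n or n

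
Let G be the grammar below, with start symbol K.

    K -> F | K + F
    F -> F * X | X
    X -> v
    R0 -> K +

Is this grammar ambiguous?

Only K, F, X are reachable from K; ignoring the rest: K → K + F | F  ;  F → F * X | X  — a left-associative chain with X at the bottom. Each string factors uniquely by precedence.

Unambiguous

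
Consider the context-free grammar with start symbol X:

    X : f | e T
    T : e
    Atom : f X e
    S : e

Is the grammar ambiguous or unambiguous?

(Atom, S are unreachable from X, so their rules don't affect L(X).) Each reachable nonterminal has at most one production per leading terminal, and all productions are right-linear; the derivation is determined token-by-token.

Unambiguous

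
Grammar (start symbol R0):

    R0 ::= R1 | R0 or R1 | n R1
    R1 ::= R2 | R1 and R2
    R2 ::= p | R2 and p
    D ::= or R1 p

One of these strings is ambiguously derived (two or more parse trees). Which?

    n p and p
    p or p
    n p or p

n p and p

n p and p: 2 trees
p or p: 1 tree
n p or p: 1 tree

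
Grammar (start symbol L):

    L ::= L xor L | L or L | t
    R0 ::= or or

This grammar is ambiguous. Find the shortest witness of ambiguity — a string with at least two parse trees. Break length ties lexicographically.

length 1: no string has ≥2 trees
length 3: no string has ≥2 trees
length 5: t or t or t has 2 parse trees

Two derivations of t or t or t:
  L ⇒ L or L ⇒ L or L or L ⇒ t or L or L ⇒ t or t or L ⇒ t or t or t
  L ⇒ L or L ⇒ t or L ⇒ t or L or L ⇒ t or t or L ⇒ t or t or t

t or t or t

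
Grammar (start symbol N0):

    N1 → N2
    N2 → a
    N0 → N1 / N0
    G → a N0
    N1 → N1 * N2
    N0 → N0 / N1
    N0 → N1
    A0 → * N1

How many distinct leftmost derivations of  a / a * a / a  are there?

4

Parse trees for a / a * a / a:
  [N0 [N1 [N2 a]] / [N0 [N1 [N1 [N2 a]] * [N2 a]] / [N0 [N1 [N2 a]]]]]
  [N0 [N1 [N2 a]] / [N0 [N0 [N1 [N1 [N2 a]] * [N2 a]]] / [N1 [N2 a]]]]
  [N0 [N0 [N1 [N2 a]] / [N0 [N1 [N1 [N2 a]] * [N2 a]]]] / [N1 [N2 a]]]
  [N0 [N0 [N0 [N1 [N2 a]]] / [N1 [N1 [N2 a]] * [N2 a]]] / [N1 [N2 a]]]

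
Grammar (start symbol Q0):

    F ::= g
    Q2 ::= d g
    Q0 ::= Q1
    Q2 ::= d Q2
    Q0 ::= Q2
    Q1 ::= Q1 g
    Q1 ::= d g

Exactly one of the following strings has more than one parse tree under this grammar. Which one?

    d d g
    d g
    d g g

d g

d d g: 1 tree
d g: 2 trees
d g g: 1 tree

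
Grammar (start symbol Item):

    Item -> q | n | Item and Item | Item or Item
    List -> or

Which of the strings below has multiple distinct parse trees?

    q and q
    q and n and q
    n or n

q and q: 1 tree
q and n and q: 2 trees
n or n: 1 tree

q and n and q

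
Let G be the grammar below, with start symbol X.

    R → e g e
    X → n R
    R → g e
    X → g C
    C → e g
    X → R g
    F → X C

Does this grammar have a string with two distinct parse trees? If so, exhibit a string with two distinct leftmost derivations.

Witness: g e g

Derivation 1: X ⇒ g C ⇒ g e g
Derivation 2: X ⇒ R g ⇒ g e g

Two distinct leftmost derivations for the same string.

Ambiguous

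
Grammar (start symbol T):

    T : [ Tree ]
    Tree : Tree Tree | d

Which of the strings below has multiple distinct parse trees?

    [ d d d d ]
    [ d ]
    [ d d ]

[ d d d d ]: 5 trees
[ d ]: 1 tree
[ d d ]: 1 tree

[ d d d d ]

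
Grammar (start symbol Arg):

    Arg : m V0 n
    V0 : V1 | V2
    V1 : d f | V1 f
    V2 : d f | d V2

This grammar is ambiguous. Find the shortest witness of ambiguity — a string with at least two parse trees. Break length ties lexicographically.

length 4: m d f n has 2 parse trees

Two derivations of m d f n:
  Arg ⇒ m V0 n ⇒ m V1 n ⇒ m d f n
  Arg ⇒ m V0 n ⇒ m V2 n ⇒ m d f n

m d f n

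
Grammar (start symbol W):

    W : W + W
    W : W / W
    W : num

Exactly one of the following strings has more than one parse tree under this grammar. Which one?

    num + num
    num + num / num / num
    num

num + num: 1 tree
num + num / num / num: 5 trees
num: 1 tree

num + num / num / num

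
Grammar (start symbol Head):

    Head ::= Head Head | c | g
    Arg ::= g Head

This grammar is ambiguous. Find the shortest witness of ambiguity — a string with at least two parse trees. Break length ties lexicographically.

c c c

length 1: no string has ≥2 trees
length 2: no string has ≥2 trees
length 3: c c c has 2 parse trees

Two derivations of c c c:
  Head ⇒ Head Head ⇒ Head Head Head ⇒ c Head Head ⇒ c c Head ⇒ c c c
  Head ⇒ Head Head ⇒ c Head ⇒ c Head Head ⇒ c c Head ⇒ c c c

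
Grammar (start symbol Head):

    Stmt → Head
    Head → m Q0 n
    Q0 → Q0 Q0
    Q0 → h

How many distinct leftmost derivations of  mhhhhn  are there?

5

Parse trees for mhhhhn:
  [Head m [Q0 [Q0 h] [Q0 [Q0 h] [Q0 [Q0 h] [Q0 h]]]] n]
  [Head m [Q0 [Q0 h] [Q0 [Q0 [Q0 h] [Q0 h]] [Q0 h]]] n]
  [Head m [Q0 [Q0 [Q0 h] [Q0 h]] [Q0 [Q0 h] [Q0 h]]] n]
  [Head m [Q0 [Q0 [Q0 h] [Q0 [Q0 h] [Q0 h]]] [Q0 h]] n]
  [Head m [Q0 [Q0 [Q0 [Q0 h] [Q0 h]] [Q0 h]] [Q0 h]] n]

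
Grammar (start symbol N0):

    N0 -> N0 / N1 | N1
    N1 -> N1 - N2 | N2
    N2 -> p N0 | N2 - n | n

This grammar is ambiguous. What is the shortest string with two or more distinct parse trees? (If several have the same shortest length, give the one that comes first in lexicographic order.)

length 1: no string has ≥2 trees
length 2: no string has ≥2 trees
length 3: n - n has 2 parse trees

Two derivations of n - n:
  N0 ⇒ N1 ⇒ N1 - N2 ⇒ N2 - N2 ⇒ n - N2 ⇒ n - n
  N0 ⇒ N1 ⇒ N2 ⇒ N2 - n ⇒ n - n

n - n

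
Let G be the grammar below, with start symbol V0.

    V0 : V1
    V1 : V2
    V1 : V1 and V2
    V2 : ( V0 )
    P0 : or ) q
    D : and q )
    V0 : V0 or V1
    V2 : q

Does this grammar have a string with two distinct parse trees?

(D, P0 are unreachable from V0, so their rules don't affect L(V0).) V0 → V0 or V1 | V1  ;  V1 → V1 and V2 | V2  — a left-associative chain with V2 at the bottom. Each string factors uniquely by precedence.

Unambiguous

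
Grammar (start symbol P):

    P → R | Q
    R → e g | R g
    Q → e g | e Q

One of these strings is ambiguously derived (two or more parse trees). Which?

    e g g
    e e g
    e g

e g g: 1 tree
e e g: 1 tree
e g: 2 trees

e g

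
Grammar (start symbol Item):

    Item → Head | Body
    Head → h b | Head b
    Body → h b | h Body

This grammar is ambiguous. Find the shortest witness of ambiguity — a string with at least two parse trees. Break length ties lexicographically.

h b

length 2: h b has 2 parse trees

Two derivations of h b:
  Item ⇒ Head ⇒ h b
  Item ⇒ Body ⇒ h b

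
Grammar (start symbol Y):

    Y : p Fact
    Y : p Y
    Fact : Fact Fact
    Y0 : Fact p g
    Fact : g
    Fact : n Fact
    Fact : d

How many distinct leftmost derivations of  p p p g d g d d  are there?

14

Parse trees for p p p g d g d d (showing first 6 of 14):
  [Y p [Y p [Y p [Fact [Fact g] [Fact [Fact d] [Fact [Fact g] [Fact [Fact d] [Fact d]]]]]]]]
  [Y p [Y p [Y p [Fact [Fact g] [Fact [Fact d] [Fact [Fact [Fact g] [Fact d]] [Fact d]]]]]]]
  [Y p [Y p [Y p [Fact [Fact g] [Fact [Fact [Fact d] [Fact g]] [Fact [Fact d] [Fact d]]]]]]]
  [Y p [Y p [Y p [Fact [Fact g] [Fact [Fact [Fact d] [Fact [Fact g] [Fact d]]] [Fact d]]]]]]
  [Y p [Y p [Y p [Fact [Fact g] [Fact [Fact [Fact [Fact d] [Fact g]] [Fact d]] [Fact d]]]]]]
  [Y p [Y p [Y p [Fact [Fact [Fact g] [Fact d]] [Fact [Fact g] [Fact [Fact d] [Fact d]]]]]]]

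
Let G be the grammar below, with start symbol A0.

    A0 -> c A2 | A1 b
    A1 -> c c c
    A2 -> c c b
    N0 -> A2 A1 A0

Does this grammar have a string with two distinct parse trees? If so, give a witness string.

Witness: c c c b

Derivation 1: A0 ⇒ c A2 ⇒ c c c b
Derivation 2: A0 ⇒ A1 b ⇒ c c c b

Two distinct leftmost derivations for the same string.

Ambiguous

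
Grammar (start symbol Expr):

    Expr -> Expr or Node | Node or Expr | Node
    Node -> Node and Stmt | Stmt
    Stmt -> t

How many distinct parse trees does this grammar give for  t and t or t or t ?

Parse trees for t and t or t or t:
  [Expr [Expr [Expr [Node [Node [Stmt t]] and [Stmt t]]] or [Node [Stmt t]]] or [Node [Stmt t]]]
  [Expr [Expr [Node [Node [Stmt t]] and [Stmt t]] or [Expr [Node [Stmt t]]]] or [Node [Stmt t]]]
  [Expr [Node [Node [Stmt t]] and [Stmt t]] or [Expr [Expr [Node [Stmt t]]] or [Node [Stmt t]]]]
  [Expr [Node [Node [Stmt t]] and [Stmt t]] or [Expr [Node [Stmt t]] or [Expr [Node [Stmt t]]]]]

4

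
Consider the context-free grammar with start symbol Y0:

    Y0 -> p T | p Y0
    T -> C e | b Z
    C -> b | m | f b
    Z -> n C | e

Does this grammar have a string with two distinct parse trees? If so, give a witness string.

Witness: p b e

Derivation 1: Y0 ⇒ p T ⇒ p C e ⇒ p b e
Derivation 2: Y0 ⇒ p T ⇒ p b Z ⇒ p b e

Two distinct leftmost derivations for the same string.

Ambiguous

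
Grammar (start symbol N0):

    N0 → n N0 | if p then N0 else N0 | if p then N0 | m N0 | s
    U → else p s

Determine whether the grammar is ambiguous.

Ambiguous

Witness: if p then if p then s else s

Derivation 1: N0 ⇒ if p then N0 else N0 ⇒ if p then if p then N0 else N0 ⇒ if p then if p then s else N0 ⇒ if p then if p then s else s
Derivation 2: N0 ⇒ if p then N0 ⇒ if p then if p then N0 else N0 ⇒ if p then if p then s else N0 ⇒ if p then if p then s else s

Two distinct leftmost derivations for the same string.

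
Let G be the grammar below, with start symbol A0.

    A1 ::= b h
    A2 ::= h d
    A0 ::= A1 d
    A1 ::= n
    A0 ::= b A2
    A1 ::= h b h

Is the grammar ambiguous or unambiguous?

Ambiguous

Witness: b h d

Derivation 1: A0 ⇒ A1 d ⇒ b h d
Derivation 2: A0 ⇒ b A2 ⇒ b h d

Two distinct leftmost derivations for the same string.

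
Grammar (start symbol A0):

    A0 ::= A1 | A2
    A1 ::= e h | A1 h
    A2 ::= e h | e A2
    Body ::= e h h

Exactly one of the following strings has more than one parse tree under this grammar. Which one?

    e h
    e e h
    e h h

e h: 2 trees
e e h: 1 tree
e h h: 1 tree

e h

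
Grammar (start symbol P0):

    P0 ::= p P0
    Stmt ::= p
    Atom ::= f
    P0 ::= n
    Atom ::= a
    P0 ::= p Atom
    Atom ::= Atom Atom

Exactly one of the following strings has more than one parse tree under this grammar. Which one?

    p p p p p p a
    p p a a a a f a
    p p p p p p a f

p p p p p p a: 1 tree
p p a a a a f a: 42 trees
p p p p p p a f: 1 tree

p p a a a a f a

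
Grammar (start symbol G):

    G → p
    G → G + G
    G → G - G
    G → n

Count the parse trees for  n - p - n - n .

5

Parse trees for n - p - n - n:
  [G [G n] - [G [G p] - [G [G n] - [G n]]]]
  [G [G n] - [G [G [G p] - [G n]] - [G n]]]
  [G [G [G n] - [G p]] - [G [G n] - [G n]]]
  [G [G [G n] - [G [G p] - [G n]]] - [G n]]
  [G [G [G [G n] - [G p]] - [G n]] - [G n]]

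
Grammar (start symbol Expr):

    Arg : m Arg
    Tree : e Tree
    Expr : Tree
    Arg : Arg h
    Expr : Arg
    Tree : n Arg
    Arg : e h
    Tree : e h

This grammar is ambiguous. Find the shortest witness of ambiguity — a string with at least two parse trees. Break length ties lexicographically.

length 2: e h has 2 parse trees

Two derivations of e h:
  Expr ⇒ Tree ⇒ e h
  Expr ⇒ Arg ⇒ e h

e h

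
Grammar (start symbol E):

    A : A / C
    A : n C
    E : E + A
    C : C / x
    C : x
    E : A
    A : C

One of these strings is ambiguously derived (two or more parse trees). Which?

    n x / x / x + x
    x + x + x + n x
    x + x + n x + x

n x / x / x + x

n x / x / x + x: 4 trees
x + x + x + n x: 1 tree
x + x + n x + x: 1 tree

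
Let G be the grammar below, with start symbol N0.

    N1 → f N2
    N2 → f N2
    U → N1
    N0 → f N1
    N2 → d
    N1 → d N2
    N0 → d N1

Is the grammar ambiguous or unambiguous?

(U is unreachable from N0, so its rules don't affect L(N0).) Each reachable nonterminal has at most one production per leading terminal, and all productions are right-linear; the derivation is determined token-by-token.

Unambiguous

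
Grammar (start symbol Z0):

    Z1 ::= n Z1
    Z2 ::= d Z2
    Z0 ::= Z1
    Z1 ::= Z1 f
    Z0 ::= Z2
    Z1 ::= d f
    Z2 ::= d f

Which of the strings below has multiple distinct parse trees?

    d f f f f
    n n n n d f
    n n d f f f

n n d f f f

d f f f f: 1 tree
n n n n d f: 1 tree
n n d f f f: 6 trees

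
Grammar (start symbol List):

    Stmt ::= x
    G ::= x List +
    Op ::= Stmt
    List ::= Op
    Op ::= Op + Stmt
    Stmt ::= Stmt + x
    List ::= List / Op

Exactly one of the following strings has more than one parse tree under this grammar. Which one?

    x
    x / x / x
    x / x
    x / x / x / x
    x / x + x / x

x: 1 tree
x / x / x: 1 tree
x / x: 1 tree
x / x / x / x: 1 tree
x / x + x / x: 2 trees

x / x + x / x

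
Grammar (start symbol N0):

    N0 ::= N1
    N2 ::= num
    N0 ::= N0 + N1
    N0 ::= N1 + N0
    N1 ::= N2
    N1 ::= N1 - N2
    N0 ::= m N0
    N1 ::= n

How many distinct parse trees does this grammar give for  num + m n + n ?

Parse trees for num + m n + n:
  [N0 [N0 [N1 [N2 num]] + [N0 m [N0 [N1 n]]]] + [N1 n]]
  [N0 [N1 [N2 num]] + [N0 [N0 m [N0 [N1 n]]] + [N1 n]]]
  [N0 [N1 [N2 num]] + [N0 m [N0 [N0 [N1 n]] + [N1 n]]]]
  [N0 [N1 [N2 num]] + [N0 m [N0 [N1 n] + [N0 [N1 n]]]]]

4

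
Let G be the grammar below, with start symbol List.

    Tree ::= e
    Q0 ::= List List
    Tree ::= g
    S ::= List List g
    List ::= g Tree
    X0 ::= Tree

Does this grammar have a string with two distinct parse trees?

Unambiguous

Only List, Tree are reachable from List; ignoring the rest: Each reachable nonterminal has at most one production per leading terminal, and all productions are right-linear; the derivation is determined token-by-token.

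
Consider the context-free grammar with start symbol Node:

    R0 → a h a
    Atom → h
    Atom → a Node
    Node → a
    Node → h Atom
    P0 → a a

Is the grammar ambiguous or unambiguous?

(P0, R0 are unreachable from Node, so their rules don't affect L(Node).) The reachable rules are right-linear with at most one rule per (nonterminal, next-terminal) pair. Each input token forces the next rule, so parsing is deterministic.

Unambiguous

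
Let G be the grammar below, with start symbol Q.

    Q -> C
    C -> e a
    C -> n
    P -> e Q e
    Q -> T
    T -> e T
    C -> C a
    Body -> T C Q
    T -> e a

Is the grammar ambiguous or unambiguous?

Witness: e a

Derivation 1: Q ⇒ C ⇒ e a
Derivation 2: Q ⇒ T ⇒ e a

Two distinct leftmost derivations for the same string.

Ambiguous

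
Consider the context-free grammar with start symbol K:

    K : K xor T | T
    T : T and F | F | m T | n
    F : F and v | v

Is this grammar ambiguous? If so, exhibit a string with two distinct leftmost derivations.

Ambiguous

Witness: v and v

Derivation 1: K ⇒ T ⇒ T and F ⇒ F and F ⇒ v and F ⇒ v and v
Derivation 2: K ⇒ T ⇒ F ⇒ F and v ⇒ v and v

Two distinct leftmost derivations for the same string.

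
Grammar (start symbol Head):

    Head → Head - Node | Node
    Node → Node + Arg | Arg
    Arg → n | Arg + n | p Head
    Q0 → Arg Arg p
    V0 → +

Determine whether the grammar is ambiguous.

Ambiguous

Witness: n + n

Derivation 1: Head ⇒ Node ⇒ Node + Arg ⇒ Arg + Arg ⇒ n + Arg ⇒ n + n
Derivation 2: Head ⇒ Node ⇒ Arg ⇒ Arg + n ⇒ n + n

Two distinct leftmost derivations for the same string.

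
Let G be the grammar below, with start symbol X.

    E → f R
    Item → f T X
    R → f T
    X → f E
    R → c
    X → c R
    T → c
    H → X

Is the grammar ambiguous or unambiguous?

Unambiguous

Only X, E, R, T are reachable from X; ignoring the rest: The reachable rules are right-linear with at most one rule per (nonterminal, next-terminal) pair. Each input token forces the next rule, so parsing is deterministic.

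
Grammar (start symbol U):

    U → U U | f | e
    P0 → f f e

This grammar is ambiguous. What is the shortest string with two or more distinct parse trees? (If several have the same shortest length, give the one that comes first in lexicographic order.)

e e e

length 1: no string has ≥2 trees
length 2: no string has ≥2 trees
length 3: e e e has 2 parse trees

Two derivations of e e e:
  U ⇒ U U ⇒ U U U ⇒ e U U ⇒ e e U ⇒ e e e
  U ⇒ U U ⇒ e U ⇒ e U U ⇒ e e U ⇒ e e e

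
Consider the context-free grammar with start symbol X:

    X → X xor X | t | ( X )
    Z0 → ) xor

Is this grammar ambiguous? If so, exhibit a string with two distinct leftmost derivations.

Ambiguous

Witness: t xor t xor t

Derivation 1: X ⇒ X xor X ⇒ X xor X xor X ⇒ t xor X xor X ⇒ t xor t xor X ⇒ t xor t xor t
Derivation 2: X ⇒ X xor X ⇒ t xor X ⇒ t xor X xor X ⇒ t xor t xor X ⇒ t xor t xor t

Two distinct leftmost derivations for the same string.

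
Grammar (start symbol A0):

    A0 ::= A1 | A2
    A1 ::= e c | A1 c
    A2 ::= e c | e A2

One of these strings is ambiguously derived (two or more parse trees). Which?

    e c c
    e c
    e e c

e c

e c c: 1 tree
e c: 2 trees
e e c: 1 tree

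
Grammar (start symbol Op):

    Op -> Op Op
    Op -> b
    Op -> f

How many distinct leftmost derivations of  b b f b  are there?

Parse trees for b b f b:
  [Op [Op b] [Op [Op b] [Op [Op f] [Op b]]]]
  [Op [Op b] [Op [Op [Op b] [Op f]] [Op b]]]
  [Op [Op [Op b] [Op b]] [Op [Op f] [Op b]]]
  [Op [Op [Op b] [Op [Op b] [Op f]]] [Op b]]
  [Op [Op [Op [Op b] [Op b]] [Op f]] [Op b]]

5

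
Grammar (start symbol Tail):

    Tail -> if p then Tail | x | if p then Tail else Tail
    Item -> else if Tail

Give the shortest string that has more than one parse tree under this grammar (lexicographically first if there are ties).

length 1: no string has ≥2 trees
length 4: no string has ≥2 trees
length 6: no string has ≥2 trees
length 7: no string has ≥2 trees
length 9: if p then if p then x else x has 2 parse trees

Two derivations of if p then if p then x else x:
  Tail ⇒ if p then Tail ⇒ if p then if p then Tail else Tail ⇒ if p then if p then x else Tail ⇒ if p then if p then x else x
  Tail ⇒ if p then Tail else Tail ⇒ if p then if p then Tail else Tail ⇒ if p then if p then x else Tail ⇒ if p then if p then x else x

if p then if p then x else x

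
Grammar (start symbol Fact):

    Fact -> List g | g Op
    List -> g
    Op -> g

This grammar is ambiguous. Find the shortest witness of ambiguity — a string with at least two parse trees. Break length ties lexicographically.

length 2: g g has 2 parse trees

Two derivations of g g:
  Fact ⇒ List g ⇒ g g
  Fact ⇒ g Op ⇒ g g

g g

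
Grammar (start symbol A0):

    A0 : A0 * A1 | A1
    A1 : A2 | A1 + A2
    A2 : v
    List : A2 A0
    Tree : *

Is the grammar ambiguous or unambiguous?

(List, Tree are unreachable from A0, so their rules don't affect L(A0).) A0 → A0 * A1 | A1  ;  A1 → A1 + A2 | A2  — a left-associative chain with A2 at the bottom. Each string factors uniquely by precedence.

Unambiguous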